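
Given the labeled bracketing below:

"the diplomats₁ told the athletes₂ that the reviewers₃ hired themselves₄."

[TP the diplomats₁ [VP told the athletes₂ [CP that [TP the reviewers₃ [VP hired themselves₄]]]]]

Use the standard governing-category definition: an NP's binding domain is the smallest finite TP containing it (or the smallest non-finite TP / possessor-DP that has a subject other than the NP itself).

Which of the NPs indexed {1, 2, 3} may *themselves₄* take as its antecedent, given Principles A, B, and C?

*themselves* is an anaphor, so Principle A applies: it must be bound in its binding domain.
Binding domain of *themselves₄*: the embedded TP, whose subject is the reviewers₃.
*the diplomats₁* c-commands the anaphor but is outside its binding domain → cannot satisfy Principle A.
*the athletes₂* c-commands the anaphor but is outside its binding domain → cannot satisfy Principle A.
*the reviewers₃* c-commands the anaphor within its binding domain → licit binder.

{3}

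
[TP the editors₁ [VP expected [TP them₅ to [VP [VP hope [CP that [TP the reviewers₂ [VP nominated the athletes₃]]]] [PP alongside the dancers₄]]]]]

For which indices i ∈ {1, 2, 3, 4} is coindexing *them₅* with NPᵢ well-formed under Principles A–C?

*them* is a pronoun, so Principle B applies: it must be free in its binding domain.
Binding domain of *them₅*: the matrix TP, whose subject is the editors₁.
*the editors₁* c-commands the pronoun within its binding domain → coindexation would violate Principle B.
*the reviewers₂*: the pronoun c-commands this R-expression → coindexation would violate Principle C on *the reviewers₂*.
*the athletes₃*: the pronoun c-commands this R-expression → coindexation would violate Principle C on *the athletes₃*.
*the dancers₄*: the pronoun c-commands this R-expression → coindexation would violate Principle C on *the dancers₄*.

none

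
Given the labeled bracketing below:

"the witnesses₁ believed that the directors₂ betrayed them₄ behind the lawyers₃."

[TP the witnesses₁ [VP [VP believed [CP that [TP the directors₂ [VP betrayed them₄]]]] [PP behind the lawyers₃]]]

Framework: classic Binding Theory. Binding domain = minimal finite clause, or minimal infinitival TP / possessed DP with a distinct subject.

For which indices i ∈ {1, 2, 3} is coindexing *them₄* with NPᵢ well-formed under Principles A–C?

*them* is a pronoun, so Principle B applies: it must be free in its binding domain.
Binding domain of *them₄*: the embedded TP, whose subject is the directors₂.
*the witnesses₁* c-commands the pronoun but from outside its binding domain, and is not c-commanded by it → coindexation permitted.
*the directors₂* c-commands the pronoun within its binding domain → coindexation would violate Principle B.
*the lawyers₃* and the pronoun do not c-command one another → neither Principle B nor Principle C is at stake; coindexation permitted.

{1, 3}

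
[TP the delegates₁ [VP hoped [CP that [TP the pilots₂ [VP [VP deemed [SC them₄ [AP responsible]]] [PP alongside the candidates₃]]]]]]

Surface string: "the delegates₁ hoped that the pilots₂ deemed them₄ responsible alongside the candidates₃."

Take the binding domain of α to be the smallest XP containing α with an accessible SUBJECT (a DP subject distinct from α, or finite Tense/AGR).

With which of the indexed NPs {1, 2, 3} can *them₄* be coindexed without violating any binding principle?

*them* is a pronoun, so Principle B applies: it must be free in its binding domain.
Binding domain of *them₄*: the embedded TP, whose subject is the pilots₂.
*the delegates₁* c-commands the pronoun but from outside its binding domain, and is not c-commanded by it → coindexation permitted.
*the pilots₂* c-commands the pronoun within its binding domain → coindexation would violate Principle B.
*the candidates₃* and the pronoun do not c-command one another → neither Principle B nor Principle C is at stake; coindexation permitted.

{1, 3}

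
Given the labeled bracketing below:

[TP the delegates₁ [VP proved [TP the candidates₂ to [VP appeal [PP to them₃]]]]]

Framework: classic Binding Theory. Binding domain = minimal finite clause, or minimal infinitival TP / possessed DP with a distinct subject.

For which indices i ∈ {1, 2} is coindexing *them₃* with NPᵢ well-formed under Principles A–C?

{1}

*them* is a pronoun, so Principle B applies: it must be free in its binding domain.
Binding domain of *them₃*: the embedded TP, whose subject is the candidates₂.
*the delegates₁* c-commands the pronoun but from outside its binding domain, and is not c-commanded by it → coindexation permitted.
*the candidates₂* c-commands the pronoun within its binding domain → coindexation would violate Principle B.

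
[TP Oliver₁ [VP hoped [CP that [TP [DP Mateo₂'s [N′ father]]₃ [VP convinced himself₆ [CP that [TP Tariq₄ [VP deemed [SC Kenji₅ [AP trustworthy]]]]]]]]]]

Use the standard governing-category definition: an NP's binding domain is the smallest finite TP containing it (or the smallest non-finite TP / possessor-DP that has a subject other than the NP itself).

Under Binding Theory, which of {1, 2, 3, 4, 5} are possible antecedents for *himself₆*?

{3}

*himself* is an anaphor, so Principle A applies: it must be bound in its binding domain.
Binding domain of *himself₆*: the embedded TP, whose subject is [Mateo₂'s father]₃.
*Oliver₁* c-commands the anaphor but is outside its binding domain → cannot satisfy Principle A.
*Mateo₂* does not c-command the anaphor → cannot bind it.
*[Mateo₂'s father]₃* c-commands the anaphor within its binding domain → licit binder.
*Tariq₄* does not c-command the anaphor → cannot bind it.
*Kenji₅* does not c-command the anaphor → cannot bind it.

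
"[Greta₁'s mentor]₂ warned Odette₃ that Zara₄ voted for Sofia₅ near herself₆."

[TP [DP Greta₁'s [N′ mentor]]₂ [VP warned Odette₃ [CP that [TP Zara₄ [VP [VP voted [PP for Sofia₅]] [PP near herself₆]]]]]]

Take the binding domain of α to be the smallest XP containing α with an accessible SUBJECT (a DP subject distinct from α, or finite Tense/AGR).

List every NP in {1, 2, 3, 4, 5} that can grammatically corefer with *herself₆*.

*herself* is an anaphor, so Principle A applies: it must be bound in its binding domain.
Binding domain of *herself₆*: the embedded TP, whose subject is Zara₄.
*Greta₁* does not c-command the anaphor → cannot bind it.
*[Greta₁'s mentor]₂* c-commands the anaphor but is outside its binding domain → cannot satisfy Principle A.
*Odette₃* c-commands the anaphor but is outside its binding domain → cannot satisfy Principle A.
*Zara₄* c-commands the anaphor within its binding domain → licit binder.
*Sofia₅* does not c-command the anaphor → cannot bind it.

{4}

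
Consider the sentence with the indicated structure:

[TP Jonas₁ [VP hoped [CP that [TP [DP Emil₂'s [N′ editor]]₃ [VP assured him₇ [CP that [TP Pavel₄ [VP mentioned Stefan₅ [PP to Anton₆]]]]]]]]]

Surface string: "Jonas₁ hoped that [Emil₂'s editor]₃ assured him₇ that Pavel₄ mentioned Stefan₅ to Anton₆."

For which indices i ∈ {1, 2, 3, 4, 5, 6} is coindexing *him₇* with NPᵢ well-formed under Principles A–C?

{1, 2}

*him* is a pronoun, so Principle B applies: it must be free in its binding domain.
Binding domain of *him₇*: the embedded TP, whose subject is [Emil₂'s editor]₃.
*Jonas₁* c-commands the pronoun but from outside its binding domain, and is not c-commanded by it → coindexation permitted.
*Emil₂* and the pronoun do not c-command one another → neither Principle B nor Principle C is at stake; coindexation permitted.
*[Emil₂'s editor]₃* c-commands the pronoun within its binding domain → coindexation would violate Principle B.
*Pavel₄*: the pronoun c-commands this R-expression → coindexation would violate Principle C on *Pavel₄*.
*Stefan₅*: the pronoun c-commands this R-expression → coindexation would violate Principle C on *Stefan₅*.
*Anton₆*: the pronoun c-commands this R-expression → coindexation would violate Principle C on *Anton₆*.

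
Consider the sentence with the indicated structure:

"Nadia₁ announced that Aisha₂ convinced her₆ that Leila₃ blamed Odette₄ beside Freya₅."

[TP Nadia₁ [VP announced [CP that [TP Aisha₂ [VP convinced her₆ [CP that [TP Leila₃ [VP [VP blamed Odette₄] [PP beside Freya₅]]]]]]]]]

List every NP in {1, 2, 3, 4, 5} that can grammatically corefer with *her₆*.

{1}

*her* is a pronoun, so Principle B applies: it must be free in its binding domain.
Binding domain of *her₆*: the embedded TP, whose subject is Aisha₂.
*Nadia₁* c-commands the pronoun but from outside its binding domain, and is not c-commanded by it → coindexation permitted.
*Aisha₂* c-commands the pronoun within its binding domain → coindexation would violate Principle B.
*Leila₃*: the pronoun c-commands this R-expression → coindexation would violate Principle C on *Leila₃*.
*Odette₄*: the pronoun c-commands this R-expression → coindexation would violate Principle C on *Odette₄*.
*Freya₅*: the pronoun c-commands this R-expression → coindexation would violate Principle C on *Freya₅*.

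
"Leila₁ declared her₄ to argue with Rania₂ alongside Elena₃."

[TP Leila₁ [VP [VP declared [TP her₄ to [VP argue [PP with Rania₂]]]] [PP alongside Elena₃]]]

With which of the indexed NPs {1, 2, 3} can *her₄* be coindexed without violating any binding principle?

{3}

*her* is a pronoun, so Principle B applies: it must be free in its binding domain.
Binding domain of *her₄*: the matrix TP, whose subject is Leila₁.
*Leila₁* c-commands the pronoun within its binding domain → coindexation would violate Principle B.
*Rania₂*: the pronoun c-commands this R-expression → coindexation would violate Principle C on *Rania₂*.
*Elena₃* and the pronoun do not c-command one another → neither Principle B nor Principle C is at stake; coindexation permitted.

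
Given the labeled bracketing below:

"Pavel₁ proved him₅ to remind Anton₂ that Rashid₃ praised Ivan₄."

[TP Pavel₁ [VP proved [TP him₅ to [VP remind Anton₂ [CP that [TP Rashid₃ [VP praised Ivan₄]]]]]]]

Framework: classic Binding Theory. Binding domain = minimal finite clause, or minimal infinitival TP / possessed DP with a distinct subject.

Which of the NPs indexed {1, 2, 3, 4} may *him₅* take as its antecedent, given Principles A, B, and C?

*him* is a pronoun, so Principle B applies: it must be free in its binding domain.
Binding domain of *him₅*: the matrix TP, whose subject is Pavel₁.
*Pavel₁* c-commands the pronoun within its binding domain → coindexation would violate Principle B.
*Anton₂*: the pronoun c-commands this R-expression → coindexation would violate Principle C on *Anton₂*.
*Rashid₃*: the pronoun c-commands this R-expression → coindexation would violate Principle C on *Rashid₃*.
*Ivan₄*: the pronoun c-commands this R-expression → coindexation would violate Principle C on *Ivan₄*.

none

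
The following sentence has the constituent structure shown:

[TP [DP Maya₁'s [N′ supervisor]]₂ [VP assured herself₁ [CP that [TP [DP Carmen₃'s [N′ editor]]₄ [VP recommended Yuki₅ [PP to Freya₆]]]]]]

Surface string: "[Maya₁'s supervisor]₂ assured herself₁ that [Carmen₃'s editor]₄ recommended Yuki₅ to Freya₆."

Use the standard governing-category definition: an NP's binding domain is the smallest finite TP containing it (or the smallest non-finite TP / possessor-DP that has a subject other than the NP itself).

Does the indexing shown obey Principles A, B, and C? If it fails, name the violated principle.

Principle A

The two coindexed NPs are *Maya₁* and *herself₁*.
*herself₁* is an anaphor. Principle A requires it to be bound within its binding domain — the matrix TP, whose subject is [Maya₁'s supervisor]₂.
Within that domain it is c-commanded by *[Maya₁'s supervisor]₂*, which does not share its index.
*Maya₁* does not c-command the anaphor at all.
The anaphor is unbound in its domain → Principle A violation.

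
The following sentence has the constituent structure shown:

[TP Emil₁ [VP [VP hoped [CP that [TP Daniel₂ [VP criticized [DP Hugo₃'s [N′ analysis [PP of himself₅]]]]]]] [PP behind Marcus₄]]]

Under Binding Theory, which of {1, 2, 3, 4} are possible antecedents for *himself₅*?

*himself* is an anaphor, so Principle A applies: it must be bound in its binding domain.
Binding domain of *himself₅*: the possessed DP, whose subject is Hugo₃.
*Emil₁* c-commands the anaphor but is outside its binding domain → cannot satisfy Principle A.
*Daniel₂* c-commands the anaphor but is outside its binding domain → cannot satisfy Principle A.
*Hugo₃* c-commands the anaphor within its binding domain → licit binder.
*Marcus₄* does not c-command the anaphor → cannot bind it.

{3}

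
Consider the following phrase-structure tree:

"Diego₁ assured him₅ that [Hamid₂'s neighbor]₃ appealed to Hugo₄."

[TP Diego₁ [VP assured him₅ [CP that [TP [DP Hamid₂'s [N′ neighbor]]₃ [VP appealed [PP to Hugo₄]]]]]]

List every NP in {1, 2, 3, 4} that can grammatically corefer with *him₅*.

*him* is a pronoun, so Principle B applies: it must be free in its binding domain.
Binding domain of *him₅*: the matrix TP, whose subject is Diego₁.
*Diego₁* c-commands the pronoun within its binding domain → coindexation would violate Principle B.
*Hamid₂*: the pronoun c-commands this R-expression → coindexation would violate Principle C on *Hamid₂*.
*[Hamid₂'s neighbor]₃*: the pronoun c-commands this R-expression → coindexation would violate Principle C on *[Hamid₂'s neighbor]₃*.
*Hugo₄*: the pronoun c-commands this R-expression → coindexation would violate Principle C on *Hugo₄*.

none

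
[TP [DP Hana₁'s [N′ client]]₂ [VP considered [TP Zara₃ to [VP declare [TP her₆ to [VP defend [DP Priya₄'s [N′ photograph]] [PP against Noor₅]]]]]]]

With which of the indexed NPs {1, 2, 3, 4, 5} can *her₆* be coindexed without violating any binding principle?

*her* is a pronoun, so Principle B applies: it must be free in its binding domain.
Binding domain of *her₆*: the embedded TP, whose subject is Zara₃.
*Hana₁* and the pronoun do not c-command one another → neither Principle B nor Principle C is at stake; coindexation permitted.
*[Hana₁'s client]₂* c-commands the pronoun but from outside its binding domain, and is not c-commanded by it → coindexation permitted.
*Zara₃* c-commands the pronoun within its binding domain → coindexation would violate Principle B.
*Priya₄*: the pronoun c-commands this R-expression → coindexation would violate Principle C on *Priya₄*.
*Noor₅*: the pronoun c-commands this R-expression → coindexation would violate Principle C on *Noor₅*.

{1, 2}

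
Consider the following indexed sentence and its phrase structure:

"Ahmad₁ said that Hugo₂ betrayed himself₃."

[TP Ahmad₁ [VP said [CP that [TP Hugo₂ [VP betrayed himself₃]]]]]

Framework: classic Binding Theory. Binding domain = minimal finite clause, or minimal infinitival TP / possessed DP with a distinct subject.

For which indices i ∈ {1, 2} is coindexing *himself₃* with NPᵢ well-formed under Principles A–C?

{2}

*himself* is an anaphor, so Principle A applies: it must be bound in its binding domain.
Binding domain of *himself₃*: the embedded TP, whose subject is Hugo₂.
*Ahmad₁* c-commands the anaphor but is outside its binding domain → cannot satisfy Principle A.
*Hugo₂* c-commands the anaphor within its binding domain → licit binder.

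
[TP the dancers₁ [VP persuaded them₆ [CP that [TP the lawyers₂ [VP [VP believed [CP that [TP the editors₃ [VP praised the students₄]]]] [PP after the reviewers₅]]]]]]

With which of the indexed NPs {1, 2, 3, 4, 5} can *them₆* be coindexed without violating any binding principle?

*them* is a pronoun, so Principle B applies: it must be free in its binding domain.
Binding domain of *them₆*: the matrix TP, whose subject is the dancers₁.
*the dancers₁* c-commands the pronoun within its binding domain → coindexation would violate Principle B.
*the lawyers₂*: the pronoun c-commands this R-expression → coindexation would violate Principle C on *the lawyers₂*.
*the editors₃*: the pronoun c-commands this R-expression → coindexation would violate Principle C on *the editors₃*.
*the students₄*: the pronoun c-commands this R-expression → coindexation would violate Principle C on *the students₄*.
*the reviewers₅*: the pronoun c-commands this R-expression → coindexation would violate Principle C on *the reviewers₅*.

none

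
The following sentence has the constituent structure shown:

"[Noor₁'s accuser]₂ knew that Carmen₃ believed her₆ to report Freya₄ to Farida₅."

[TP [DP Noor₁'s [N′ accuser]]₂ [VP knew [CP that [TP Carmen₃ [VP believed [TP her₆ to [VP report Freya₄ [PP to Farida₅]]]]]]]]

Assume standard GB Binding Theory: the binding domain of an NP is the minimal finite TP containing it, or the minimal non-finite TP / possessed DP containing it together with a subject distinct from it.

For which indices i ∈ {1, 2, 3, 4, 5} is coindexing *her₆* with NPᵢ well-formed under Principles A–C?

{1, 2}

*her* is a pronoun, so Principle B applies: it must be free in its binding domain.
Binding domain of *her₆*: the embedded TP, whose subject is Carmen₃.
*Noor₁* and the pronoun do not c-command one another → neither Principle B nor Principle C is at stake; coindexation permitted.
*[Noor₁'s accuser]₂* c-commands the pronoun but from outside its binding domain, and is not c-commanded by it → coindexation permitted.
*Carmen₃* c-commands the pronoun within its binding domain → coindexation would violate Principle B.
*Freya₄*: the pronoun c-commands this R-expression → coindexation would violate Principle C on *Freya₄*.
*Farida₅*: the pronoun c-commands this R-expression → coindexation would violate Principle C on *Farida₅*.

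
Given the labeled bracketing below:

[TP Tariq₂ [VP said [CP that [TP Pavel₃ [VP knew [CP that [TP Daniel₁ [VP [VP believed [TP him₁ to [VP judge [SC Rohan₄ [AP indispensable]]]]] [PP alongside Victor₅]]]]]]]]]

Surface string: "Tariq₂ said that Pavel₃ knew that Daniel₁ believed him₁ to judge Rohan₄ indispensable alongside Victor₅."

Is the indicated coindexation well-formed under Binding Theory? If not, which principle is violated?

Principle B

The two coindexed NPs are *Daniel₁* and *him₁*.
*him₁* is a pronoun. Its binding domain is the embedded TP, whose subject is Daniel₁.
*Daniel₁* c-commands it within that domain and carries the same index.
The pronoun is locally bound → Principle B violation.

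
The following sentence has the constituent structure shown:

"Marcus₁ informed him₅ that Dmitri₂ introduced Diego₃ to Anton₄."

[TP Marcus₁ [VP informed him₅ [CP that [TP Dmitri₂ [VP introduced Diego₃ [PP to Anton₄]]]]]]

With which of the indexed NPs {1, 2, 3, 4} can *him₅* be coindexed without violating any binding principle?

none

*him* is a pronoun, so Principle B applies: it must be free in its binding domain.
Binding domain of *him₅*: the matrix TP, whose subject is Marcus₁.
*Marcus₁* c-commands the pronoun within its binding domain → coindexation would violate Principle B.
*Dmitri₂*: the pronoun c-commands this R-expression → coindexation would violate Principle C on *Dmitri₂*.
*Diego₃*: the pronoun c-commands this R-expression → coindexation would violate Principle C on *Diego₃*.
*Anton₄*: the pronoun c-commands this R-expression → coindexation would violate Principle C on *Anton₄*.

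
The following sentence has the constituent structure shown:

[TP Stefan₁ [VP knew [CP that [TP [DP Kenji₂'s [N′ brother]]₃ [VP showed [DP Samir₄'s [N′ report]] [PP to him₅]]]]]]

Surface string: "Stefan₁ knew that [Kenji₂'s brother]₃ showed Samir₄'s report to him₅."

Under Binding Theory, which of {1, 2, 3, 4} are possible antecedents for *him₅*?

{1, 2, 4}

*him* is a pronoun, so Principle B applies: it must be free in its binding domain.
Binding domain of *him₅*: the embedded TP, whose subject is [Kenji₂'s brother]₃.
*Stefan₁* c-commands the pronoun but from outside its binding domain, and is not c-commanded by it → coindexation permitted.
*Kenji₂* and the pronoun do not c-command one another → neither Principle B nor Principle C is at stake; coindexation permitted.
*[Kenji₂'s brother]₃* c-commands the pronoun within its binding domain → coindexation would violate Principle B.
*Samir₄* and the pronoun do not c-command one another → neither Principle B nor Principle C is at stake; coindexation permitted.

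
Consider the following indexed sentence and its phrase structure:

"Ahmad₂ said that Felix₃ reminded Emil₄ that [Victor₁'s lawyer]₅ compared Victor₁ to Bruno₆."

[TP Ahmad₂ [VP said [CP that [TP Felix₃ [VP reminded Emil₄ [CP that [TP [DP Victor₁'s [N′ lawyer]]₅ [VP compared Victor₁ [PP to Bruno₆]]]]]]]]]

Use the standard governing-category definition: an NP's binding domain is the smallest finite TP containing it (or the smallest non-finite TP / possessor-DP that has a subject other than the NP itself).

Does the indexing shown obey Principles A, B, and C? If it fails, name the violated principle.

The two coindexed NPs are *Victor₁* and *Victor₁*.
*Victor₁* is an R-expression; no coindexed NP c-commands it, so Principle C holds.
*Victor₁* is an R-expression; *Victor₁* does not c-command it, and no other NP shares its index, so Principle C is satisfied.
All principles are respected.

grammatical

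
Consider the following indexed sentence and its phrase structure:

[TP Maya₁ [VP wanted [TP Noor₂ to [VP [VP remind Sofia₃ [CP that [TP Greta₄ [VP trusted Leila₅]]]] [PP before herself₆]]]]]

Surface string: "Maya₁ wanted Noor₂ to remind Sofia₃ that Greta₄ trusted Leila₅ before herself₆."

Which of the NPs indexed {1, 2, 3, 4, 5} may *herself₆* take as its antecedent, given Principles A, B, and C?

*herself* is an anaphor, so Principle A applies: it must be bound in its binding domain.
Binding domain of *herself₆*: the embedded TP, whose subject is Noor₂.
*Maya₁* c-commands the anaphor but is outside its binding domain → cannot satisfy Principle A.
*Noor₂* c-commands the anaphor within its binding domain → licit binder.
*Sofia₃* does not c-command the anaphor → cannot bind it.
*Greta₄* does not c-command the anaphor → cannot bind it.
*Leila₅* does not c-command the anaphor → cannot bind it.

{2}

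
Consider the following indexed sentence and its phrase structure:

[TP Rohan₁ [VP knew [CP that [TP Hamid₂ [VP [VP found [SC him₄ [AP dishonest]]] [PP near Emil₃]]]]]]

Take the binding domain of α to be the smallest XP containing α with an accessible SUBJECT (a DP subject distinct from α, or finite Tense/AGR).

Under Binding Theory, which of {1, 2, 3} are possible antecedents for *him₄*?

{1, 3}

*him* is a pronoun, so Principle B applies: it must be free in its binding domain.
Binding domain of *him₄*: the embedded TP, whose subject is Hamid₂.
*Rohan₁* c-commands the pronoun but from outside its binding domain, and is not c-commanded by it → coindexation permitted.
*Hamid₂* c-commands the pronoun within its binding domain → coindexation would violate Principle B.
*Emil₃* and the pronoun do not c-command one another → neither Principle B nor Principle C is at stake; coindexation permitted.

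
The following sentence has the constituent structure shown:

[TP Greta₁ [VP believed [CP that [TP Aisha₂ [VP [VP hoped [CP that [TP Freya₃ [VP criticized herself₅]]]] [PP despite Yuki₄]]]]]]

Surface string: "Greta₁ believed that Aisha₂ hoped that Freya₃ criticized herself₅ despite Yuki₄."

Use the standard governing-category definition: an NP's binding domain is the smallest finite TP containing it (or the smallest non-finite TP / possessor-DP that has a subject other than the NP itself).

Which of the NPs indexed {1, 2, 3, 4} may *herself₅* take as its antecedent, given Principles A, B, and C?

*herself* is an anaphor, so Principle A applies: it must be bound in its binding domain.
Binding domain of *herself₅*: the embedded TP, whose subject is Freya₃.
*Greta₁* c-commands the anaphor but is outside its binding domain → cannot satisfy Principle A.
*Aisha₂* c-commands the anaphor but is outside its binding domain → cannot satisfy Principle A.
*Freya₃* c-commands the anaphor within its binding domain → licit binder.
*Yuki₄* does not c-command the anaphor → cannot bind it.

{3}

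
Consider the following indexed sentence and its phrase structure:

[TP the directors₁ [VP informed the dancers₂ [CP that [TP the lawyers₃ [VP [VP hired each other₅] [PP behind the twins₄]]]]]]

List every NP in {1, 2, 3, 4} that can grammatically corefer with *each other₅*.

*each other* is an anaphor, so Principle A applies: it must be bound in its binding domain.
Binding domain of *each other₅*: the embedded TP, whose subject is the lawyers₃.
*the directors₁* c-commands the anaphor but is outside its binding domain → cannot satisfy Principle A.
*the dancers₂* c-commands the anaphor but is outside its binding domain → cannot satisfy Principle A.
*the lawyers₃* c-commands the anaphor within its binding domain → licit binder.
*the twins₄* does not c-command the anaphor → cannot bind it.

{3}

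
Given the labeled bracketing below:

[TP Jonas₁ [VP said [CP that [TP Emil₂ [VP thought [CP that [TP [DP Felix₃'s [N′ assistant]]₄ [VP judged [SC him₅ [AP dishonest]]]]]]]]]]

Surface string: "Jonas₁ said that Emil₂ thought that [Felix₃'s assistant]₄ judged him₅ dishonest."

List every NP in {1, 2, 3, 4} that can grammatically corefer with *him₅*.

{1, 2, 3}

*him* is a pronoun, so Principle B applies: it must be free in its binding domain.
Binding domain of *him₅*: the embedded TP, whose subject is [Felix₃'s assistant]₄.
*Jonas₁* c-commands the pronoun but from outside its binding domain, and is not c-commanded by it → coindexation permitted.
*Emil₂* c-commands the pronoun but from outside its binding domain, and is not c-commanded by it → coindexation permitted.
*Felix₃* and the pronoun do not c-command one another → neither Principle B nor Principle C is at stake; coindexation permitted.
*[Felix₃'s assistant]₄* c-commands the pronoun within its binding domain → coindexation would violate Principle B.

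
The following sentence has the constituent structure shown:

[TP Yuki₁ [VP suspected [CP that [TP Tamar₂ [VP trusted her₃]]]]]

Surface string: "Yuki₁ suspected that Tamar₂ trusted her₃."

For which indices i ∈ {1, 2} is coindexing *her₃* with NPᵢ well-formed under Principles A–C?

{1}

*her* is a pronoun, so Principle B applies: it must be free in its binding domain.
Binding domain of *her₃*: the embedded TP, whose subject is Tamar₂.
*Yuki₁* c-commands the pronoun but from outside its binding domain, and is not c-commanded by it → coindexation permitted.
*Tamar₂* c-commands the pronoun within its binding domain → coindexation would violate Principle B.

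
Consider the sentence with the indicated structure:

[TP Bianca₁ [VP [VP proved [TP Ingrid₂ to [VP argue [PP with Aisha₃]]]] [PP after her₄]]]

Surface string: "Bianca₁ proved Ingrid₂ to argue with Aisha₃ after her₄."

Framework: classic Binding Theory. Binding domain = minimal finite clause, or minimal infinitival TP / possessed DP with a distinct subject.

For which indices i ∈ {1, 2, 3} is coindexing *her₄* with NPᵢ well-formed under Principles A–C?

*her* is a pronoun, so Principle B applies: it must be free in its binding domain.
Binding domain of *her₄*: the matrix TP, whose subject is Bianca₁.
*Bianca₁* c-commands the pronoun within its binding domain → coindexation would violate Principle B.
*Ingrid₂* and the pronoun do not c-command one another → neither Principle B nor Principle C is at stake; coindexation permitted.
*Aisha₃* and the pronoun do not c-command one another → neither Principle B nor Principle C is at stake; coindexation permitted.

{2, 3}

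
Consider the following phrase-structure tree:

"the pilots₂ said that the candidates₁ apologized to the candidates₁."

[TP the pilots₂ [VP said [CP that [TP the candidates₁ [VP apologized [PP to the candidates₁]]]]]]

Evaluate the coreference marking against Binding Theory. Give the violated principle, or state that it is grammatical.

The two coindexed NPs are *the candidates₁* (the lower occurrence) and *the candidates₁* (the higher occurrence).
*the candidates₁* (the lower occurrence) is an R-expression. Principle C requires it to be free everywhere.
*the candidates₁* (the higher occurrence) c-commands it and carries the same index.
The R-expression is bound → Principle C violation.

Principle C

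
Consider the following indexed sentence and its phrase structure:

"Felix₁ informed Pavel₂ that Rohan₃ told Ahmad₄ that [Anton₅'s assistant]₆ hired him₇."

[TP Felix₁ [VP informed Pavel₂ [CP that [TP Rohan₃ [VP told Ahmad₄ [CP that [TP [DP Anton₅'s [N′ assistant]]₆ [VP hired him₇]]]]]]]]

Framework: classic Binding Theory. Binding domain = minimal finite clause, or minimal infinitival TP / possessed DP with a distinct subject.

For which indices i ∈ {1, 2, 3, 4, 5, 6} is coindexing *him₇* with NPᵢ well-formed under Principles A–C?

*him* is a pronoun, so Principle B applies: it must be free in its binding domain.
Binding domain of *him₇*: the embedded TP, whose subject is [Anton₅'s assistant]₆.
*Felix₁* c-commands the pronoun but from outside its binding domain, and is not c-commanded by it → coindexation permitted.
*Pavel₂* c-commands the pronoun but from outside its binding domain, and is not c-commanded by it → coindexation permitted.
*Rohan₃* c-commands the pronoun but from outside its binding domain, and is not c-commanded by it → coindexation permitted.
*Ahmad₄* c-commands the pronoun but from outside its binding domain, and is not c-commanded by it → coindexation permitted.
*Anton₅* and the pronoun do not c-command one another → neither Principle B nor Principle C is at stake; coindexation permitted.
*[Anton₅'s assistant]₆* c-commands the pronoun within its binding domain → coindexation would violate Principle B.

{1, 2, 3, 4, 5}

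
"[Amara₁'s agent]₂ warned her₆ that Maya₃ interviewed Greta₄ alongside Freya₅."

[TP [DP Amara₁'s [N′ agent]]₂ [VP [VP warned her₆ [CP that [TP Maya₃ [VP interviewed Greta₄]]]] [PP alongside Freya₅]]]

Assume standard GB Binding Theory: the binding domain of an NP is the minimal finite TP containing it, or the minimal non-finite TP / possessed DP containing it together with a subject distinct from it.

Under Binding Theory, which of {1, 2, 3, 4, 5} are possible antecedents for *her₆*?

{1, 5}

*her* is a pronoun, so Principle B applies: it must be free in its binding domain.
Binding domain of *her₆*: the matrix TP, whose subject is [Amara₁'s agent]₂.
*Amara₁* and the pronoun do not c-command one another → neither Principle B nor Principle C is at stake; coindexation permitted.
*[Amara₁'s agent]₂* c-commands the pronoun within its binding domain → coindexation would violate Principle B.
*Maya₃*: the pronoun c-commands this R-expression → coindexation would violate Principle C on *Maya₃*.
*Greta₄*: the pronoun c-commands this R-expression → coindexation would violate Principle C on *Greta₄*.
*Freya₅* and the pronoun do not c-command one another → neither Principle B nor Principle C is at stake; coindexation permitted.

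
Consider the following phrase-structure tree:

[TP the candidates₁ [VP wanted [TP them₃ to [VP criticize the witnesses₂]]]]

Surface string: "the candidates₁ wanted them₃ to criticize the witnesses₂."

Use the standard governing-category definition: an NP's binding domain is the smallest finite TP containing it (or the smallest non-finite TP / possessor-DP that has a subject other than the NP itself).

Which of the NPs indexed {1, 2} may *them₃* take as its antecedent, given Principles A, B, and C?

*them* is a pronoun, so Principle B applies: it must be free in its binding domain.
Binding domain of *them₃*: the matrix TP, whose subject is the candidates₁.
*the candidates₁* c-commands the pronoun within its binding domain → coindexation would violate Principle B.
*the witnesses₂*: the pronoun c-commands this R-expression → coindexation would violate Principle C on *the witnesses₂*.

none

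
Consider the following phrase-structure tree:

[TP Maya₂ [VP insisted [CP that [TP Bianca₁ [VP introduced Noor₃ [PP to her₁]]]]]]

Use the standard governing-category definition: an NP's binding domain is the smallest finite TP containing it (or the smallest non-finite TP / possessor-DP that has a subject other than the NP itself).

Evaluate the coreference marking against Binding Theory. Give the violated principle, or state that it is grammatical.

Principle B

The two coindexed NPs are *Bianca₁* and *her₁*.
*her₁* is a pronoun. Its binding domain is the embedded TP, whose subject is Bianca₁.
*Bianca₁* c-commands it within that domain and carries the same index.
The pronoun is locally bound → Principle B violation.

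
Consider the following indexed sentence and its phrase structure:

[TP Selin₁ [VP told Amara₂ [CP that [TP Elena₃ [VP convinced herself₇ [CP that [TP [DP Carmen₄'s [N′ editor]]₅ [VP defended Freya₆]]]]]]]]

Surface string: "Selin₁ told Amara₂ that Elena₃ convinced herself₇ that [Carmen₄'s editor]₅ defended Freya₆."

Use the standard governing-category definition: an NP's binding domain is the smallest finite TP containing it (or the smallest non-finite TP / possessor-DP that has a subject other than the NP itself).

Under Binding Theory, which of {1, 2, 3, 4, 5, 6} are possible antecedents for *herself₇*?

{3}

*herself* is an anaphor, so Principle A applies: it must be bound in its binding domain.
Binding domain of *herself₇*: the embedded TP, whose subject is Elena₃.
*Selin₁* c-commands the anaphor but is outside its binding domain → cannot satisfy Principle A.
*Amara₂* c-commands the anaphor but is outside its binding domain → cannot satisfy Principle A.
*Elena₃* c-commands the anaphor within its binding domain → licit binder.
*Carmen₄* does not c-command the anaphor → cannot bind it.
*[Carmen₄'s editor]₅* does not c-command the anaphor → cannot bind it.
*Freya₆* does not c-command the anaphor → cannot bind it.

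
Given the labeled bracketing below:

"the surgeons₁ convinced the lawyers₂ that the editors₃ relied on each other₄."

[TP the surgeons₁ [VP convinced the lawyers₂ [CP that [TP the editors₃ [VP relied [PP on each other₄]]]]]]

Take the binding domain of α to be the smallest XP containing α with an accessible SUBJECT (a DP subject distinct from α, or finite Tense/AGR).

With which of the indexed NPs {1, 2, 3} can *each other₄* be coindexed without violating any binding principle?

{3}

*each other* is an anaphor, so Principle A applies: it must be bound in its binding domain.
Binding domain of *each other₄*: the embedded TP, whose subject is the editors₃.
*the surgeons₁* c-commands the anaphor but is outside its binding domain → cannot satisfy Principle A.
*the lawyers₂* c-commands the anaphor but is outside its binding domain → cannot satisfy Principle A.
*the editors₃* c-commands the anaphor within its binding domain → licit binder.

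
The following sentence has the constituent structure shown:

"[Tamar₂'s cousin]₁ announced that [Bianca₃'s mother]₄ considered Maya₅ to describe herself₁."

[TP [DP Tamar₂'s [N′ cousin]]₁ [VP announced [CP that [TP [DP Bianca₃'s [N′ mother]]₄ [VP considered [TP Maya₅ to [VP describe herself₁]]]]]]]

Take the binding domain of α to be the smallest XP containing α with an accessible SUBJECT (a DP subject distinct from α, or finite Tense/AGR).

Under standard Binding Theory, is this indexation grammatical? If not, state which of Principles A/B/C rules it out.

The two coindexed NPs are *[Tamar₂'s cousin]₁* and *herself₁*.
*herself₁* is an anaphor. Principle A requires it to be bound within its binding domain — the embedded TP, whose subject is Maya₅.
Within that domain it is c-commanded by *Maya₅*, which does not share its index.
*[Tamar₂'s cousin]₁* does c-command the anaphor, but from outside its binding domain.
The anaphor is unbound in its domain → Principle A violation.

Principle A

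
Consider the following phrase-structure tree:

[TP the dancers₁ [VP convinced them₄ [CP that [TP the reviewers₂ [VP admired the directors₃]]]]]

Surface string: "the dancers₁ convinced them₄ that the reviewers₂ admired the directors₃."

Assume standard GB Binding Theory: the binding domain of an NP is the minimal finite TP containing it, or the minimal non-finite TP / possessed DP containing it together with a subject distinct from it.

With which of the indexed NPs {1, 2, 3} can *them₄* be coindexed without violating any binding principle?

none

*them* is a pronoun, so Principle B applies: it must be free in its binding domain.
Binding domain of *them₄*: the matrix TP, whose subject is the dancers₁.
*the dancers₁* c-commands the pronoun within its binding domain → coindexation would violate Principle B.
*the reviewers₂*: the pronoun c-commands this R-expression → coindexation would violate Principle C on *the reviewers₂*.
*the directors₃*: the pronoun c-commands this R-expression → coindexation would violate Principle C on *the directors₃*.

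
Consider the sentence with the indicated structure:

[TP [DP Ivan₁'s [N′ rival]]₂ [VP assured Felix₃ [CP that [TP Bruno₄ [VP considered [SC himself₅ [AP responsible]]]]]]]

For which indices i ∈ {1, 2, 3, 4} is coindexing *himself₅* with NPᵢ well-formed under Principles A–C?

{4}

*himself* is an anaphor, so Principle A applies: it must be bound in its binding domain.
Binding domain of *himself₅*: the embedded TP, whose subject is Bruno₄.
*Ivan₁* does not c-command the anaphor → cannot bind it.
*[Ivan₁'s rival]₂* c-commands the anaphor but is outside its binding domain → cannot satisfy Principle A.
*Felix₃* c-commands the anaphor but is outside its binding domain → cannot satisfy Principle A.
*Bruno₄* c-commands the anaphor within its binding domain → licit binder.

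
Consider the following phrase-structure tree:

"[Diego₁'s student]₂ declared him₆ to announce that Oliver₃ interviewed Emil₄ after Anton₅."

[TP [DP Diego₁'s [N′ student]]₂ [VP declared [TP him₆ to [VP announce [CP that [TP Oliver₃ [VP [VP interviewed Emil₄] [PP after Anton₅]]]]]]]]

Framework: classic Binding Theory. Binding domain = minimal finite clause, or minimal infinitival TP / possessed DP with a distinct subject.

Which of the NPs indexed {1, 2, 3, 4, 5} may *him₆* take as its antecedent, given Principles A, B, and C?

*him* is a pronoun, so Principle B applies: it must be free in its binding domain.
Binding domain of *him₆*: the matrix TP, whose subject is [Diego₁'s student]₂.
*Diego₁* and the pronoun do not c-command one another → neither Principle B nor Principle C is at stake; coindexation permitted.
*[Diego₁'s student]₂* c-commands the pronoun within its binding domain → coindexation would violate Principle B.
*Oliver₃*: the pronoun c-commands this R-expression → coindexation would violate Principle C on *Oliver₃*.
*Emil₄*: the pronoun c-commands this R-expression → coindexation would violate Principle C on *Emil₄*.
*Anton₅*: the pronoun c-commands this R-expression → coindexation would violate Principle C on *Anton₅*.

{1}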